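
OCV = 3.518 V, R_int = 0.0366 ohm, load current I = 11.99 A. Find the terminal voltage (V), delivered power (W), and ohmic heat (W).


Step 1: V_terminal = OCV - I*R = 3.518 - 11.99 * 0.0366 = 3.0792 V
Step 2: P_out = V_terminal * I = 3.0792 * 11.99 = 36.92 W
Step 3: Q = I^2 * R = 11.99^2 * 0.0366 = 5.262 W

V=3.0792 V, P=36.92 W, Q=5.262 W


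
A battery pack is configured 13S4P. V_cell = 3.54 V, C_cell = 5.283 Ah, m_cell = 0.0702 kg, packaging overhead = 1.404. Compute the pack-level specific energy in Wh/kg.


Step 1: V_pack = 13 * 3.54 = 46.02 V
Step 2: C_pack = 4 * 5.283 = 21.132 Ah
Step 3: E_pack = V_pack * C_pack = 46.02 * 21.132 = 972.49 Wh
Step 4: m_pack = 13 * 4 * 0.0702 * 1.404 = 5.1252 kg
Step 5: ED = E_pack / m_pack = 972.49 / 5.1252 = 189.7 Wh/kg

189.7 Wh/kg


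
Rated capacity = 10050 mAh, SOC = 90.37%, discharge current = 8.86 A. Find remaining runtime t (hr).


Convert: C_total = 10050 mAh = 10.05 Ah
Step 1: remaining = SOC/100 * C_total = 90.37/100 * 10.05 = 9.0822 Ah
Step 2: t = remaining / I = 9.0822 / 8.86 = 1.025 hr

1.025 hr


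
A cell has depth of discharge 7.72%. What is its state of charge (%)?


SOC = 100 - DOD = 100 - 7.72 = 92.28%

92.28%


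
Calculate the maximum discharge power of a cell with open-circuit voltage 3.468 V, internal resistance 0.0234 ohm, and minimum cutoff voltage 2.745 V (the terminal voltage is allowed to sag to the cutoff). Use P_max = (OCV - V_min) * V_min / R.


dV = OCV - V_min = 0.723 V (so I_max = dV / R)
P_max = dV * V_min / R = 0.723 * 2.745 / 0.0234 = 84.81 W

84.81 W


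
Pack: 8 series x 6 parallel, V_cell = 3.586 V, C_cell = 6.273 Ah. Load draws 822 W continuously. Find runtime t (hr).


Step 1: E_pack = Ns * V_cell * Np * C_cell = 8 * 3.586 * 6 * 6.273 = 1079.8 Wh
Step 2: t = E_pack / P = 1079.8 / 822 = 1.314 hr

1.314 hr


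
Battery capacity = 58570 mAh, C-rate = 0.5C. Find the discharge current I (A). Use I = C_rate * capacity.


Convert: capacity = 58570 mAh = 58.57 Ah
At 0.5C: I = 0.5 * 58.57 Ah = 29.285 A

29.285 A


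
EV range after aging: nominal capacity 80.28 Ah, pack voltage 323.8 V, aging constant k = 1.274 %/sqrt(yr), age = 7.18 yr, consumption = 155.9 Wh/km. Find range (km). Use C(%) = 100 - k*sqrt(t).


Step 1: capacity retention = 100 - 1.274 * sqrt(7.18) = 100 - 1.274 * 2.6796 = 96.586%
Step 2: C_now = 80.28 * 96.586/100 = 77.539 Ah
Step 3: E_pack = V * C_now = 323.8 * 77.539 = 25107 Wh
Step 4: range = E_pack / consumption = 25107 / 155.9 = 161.0 km

161.0 km


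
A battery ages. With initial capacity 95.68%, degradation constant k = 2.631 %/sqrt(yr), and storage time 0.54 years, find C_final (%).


Step 1: sqrt(0.54 yr) = 0.73485
Step 2: drop = 2.631 * 0.73485 = 1.9334
Step 3: C_final = 95.68 - 1.9334 = 93.75%

93.75%


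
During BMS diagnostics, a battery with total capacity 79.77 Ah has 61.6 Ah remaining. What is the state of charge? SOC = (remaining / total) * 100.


SOC% = 61.6 / 79.77 * 100 = 77.22%

77.22%


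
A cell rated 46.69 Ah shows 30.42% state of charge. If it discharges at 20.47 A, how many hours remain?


Step 1: remaining = SOC/100 * C_total = 30.42/100 * 46.69 = 14.203 Ah
Step 2: t = remaining / I = 14.203 / 20.47 = 0.6938 hr

0.6938 hr


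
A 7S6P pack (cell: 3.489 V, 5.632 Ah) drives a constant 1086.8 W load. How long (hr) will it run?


Step 1: E_pack = Ns * V_cell * Np * C_cell = 7 * 3.489 * 6 * 5.632 = 825.3 Wh
Step 2: t = E_pack / P = 825.3 / 1086.8 = 0.7594 hr

0.7594 hr


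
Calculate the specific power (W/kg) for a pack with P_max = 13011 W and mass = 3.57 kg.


Specific power = 13011 W / 3.57 kg = 3645 W/kg

3645 W/kg


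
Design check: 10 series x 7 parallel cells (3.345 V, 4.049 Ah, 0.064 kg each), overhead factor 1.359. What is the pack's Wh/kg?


Step 1: V_pack = 10 * 3.345 = 33.45 V
Step 2: C_pack = 7 * 4.049 = 28.343 Ah
Step 3: E_pack = V_pack * C_pack = 33.45 * 28.343 = 948.07 Wh
Step 4: m_pack = 10 * 7 * 0.064 * 1.359 = 6.0883 kg
Step 5: ED = E_pack / m_pack = 948.07 / 6.0883 = 155.7 Wh/kg

155.7 Wh/kg


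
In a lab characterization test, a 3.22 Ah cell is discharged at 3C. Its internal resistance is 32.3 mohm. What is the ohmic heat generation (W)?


Convert: R = 32.3 mohm = 0.0323 ohm
Step 1: I = C_rate * capacity = 3 * 3.22 = 9.66 A
Step 2: Q = I^2 * R = 9.66^2 * 0.0323 = 93.316 * 0.0323 = 3.014 W

3.014 W


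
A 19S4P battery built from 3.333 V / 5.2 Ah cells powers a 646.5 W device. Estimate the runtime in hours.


Step 1: E_pack = Ns * V_cell * Np * C_cell = 19 * 3.333 * 4 * 5.2 = 1317.2 Wh
Step 2: t = E_pack / P = 1317.2 / 646.5 = 2.037 hr

2.037 hr


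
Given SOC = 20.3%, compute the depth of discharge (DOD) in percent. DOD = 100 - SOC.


Complement of SOC: DOD = 100% - 20.3% = 79.7%

79.7%


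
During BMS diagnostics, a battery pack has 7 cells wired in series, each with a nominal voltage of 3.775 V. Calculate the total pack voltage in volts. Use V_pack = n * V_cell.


Series voltages add: 7 * 3.775 V = 26.425 V

26.425 V


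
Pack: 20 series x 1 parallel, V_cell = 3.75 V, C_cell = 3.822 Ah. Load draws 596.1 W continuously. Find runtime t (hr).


Step 1: E_pack = Ns * V_cell * Np * C_cell = 20 * 3.75 * 1 * 3.822 = 286.65 Wh
Step 2: t = E_pack / P = 286.65 / 596.1 = 0.4809 hr

0.4809 hr


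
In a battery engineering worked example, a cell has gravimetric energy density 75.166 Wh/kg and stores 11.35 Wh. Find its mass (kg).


m = E / ED = 11.35 / 75.166 = 0.1510 kg

0.1510 kg


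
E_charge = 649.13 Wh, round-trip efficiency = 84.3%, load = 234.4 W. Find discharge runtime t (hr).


Step 1: E_discharge = eta/100 * E_charge = 84.3/100 * 649.13 = 547.22 Wh
Step 2: t = E_discharge / P = 547.22 / 234.4 = 2.335 hr

2.335 hr


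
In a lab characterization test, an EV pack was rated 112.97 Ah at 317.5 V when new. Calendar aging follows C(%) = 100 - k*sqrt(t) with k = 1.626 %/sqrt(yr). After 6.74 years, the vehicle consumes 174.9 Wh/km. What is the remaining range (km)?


Step 1: capacity retention = 100 - 1.626 * sqrt(6.74) = 100 - 1.626 * 2.5962 = 95.779%
Step 2: C_now = 112.97 * 95.779/100 = 108.2 Ah
Step 3: E_pack = V * C_now = 317.5 * 108.2 = 34354 Wh
Step 4: range = E_pack / consumption = 34354 / 174.9 = 196.4 km

196.4 km


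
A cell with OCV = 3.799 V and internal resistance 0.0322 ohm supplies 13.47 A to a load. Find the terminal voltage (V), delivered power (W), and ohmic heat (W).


Step 1: V_terminal = OCV - I*R = 3.799 - 13.47 * 0.0322 = 3.3653 V
Step 2: P_out = V_terminal * I = 3.3653 * 13.47 = 45.33 W
Step 3: Q = I^2 * R = 13.47^2 * 0.0322 = 5.842 W

V=3.3653 V, P=45.33 W, Q=5.842 W


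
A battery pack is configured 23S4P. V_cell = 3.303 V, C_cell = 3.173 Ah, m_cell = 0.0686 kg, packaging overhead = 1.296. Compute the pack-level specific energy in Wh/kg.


Step 1: V_pack = 23 * 3.303 = 75.969 V
Step 2: C_pack = 4 * 3.173 = 12.692 Ah
Step 3: E_pack = V_pack * C_pack = 75.969 * 12.692 = 964.2 Wh
Step 4: m_pack = 23 * 4 * 0.0686 * 1.296 = 8.1793 kg
Step 5: ED = E_pack / m_pack = 964.2 / 8.1793 = 117.9 Wh/kg

117.9 Wh/kg


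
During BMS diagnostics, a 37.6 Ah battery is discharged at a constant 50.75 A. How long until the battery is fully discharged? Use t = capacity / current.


t = capacity / current = 37.6 / 50.75 = 0.7409 hr

0.7409 hr


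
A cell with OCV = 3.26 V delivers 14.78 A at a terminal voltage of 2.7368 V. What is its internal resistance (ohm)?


R = (OCV - V) / I = (3.26 - 2.7368) / 14.78 = 0.03540 ohm

0.03540 ohm


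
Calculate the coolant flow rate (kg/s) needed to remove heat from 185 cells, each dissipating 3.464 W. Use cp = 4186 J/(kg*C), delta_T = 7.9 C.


Q_total = 185 * 3.464 = 640.84 W
m_dot = Q_total / (cp * dT) = 640.84 / (4186 * 7.9) = 0.01938 kg/s

0.01938 kg/s


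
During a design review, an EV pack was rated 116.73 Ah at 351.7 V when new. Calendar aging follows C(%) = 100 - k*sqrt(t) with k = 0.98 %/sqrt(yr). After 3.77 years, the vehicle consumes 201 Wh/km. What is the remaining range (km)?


Step 1: capacity retention = 100 - 0.98 * sqrt(3.77) = 100 - 0.98 * 1.9416 = 98.097%
Step 2: C_now = 116.73 * 98.097/100 = 114.51 Ah
Step 3: E_pack = V * C_now = 351.7 * 114.51 = 40273 Wh
Step 4: range = E_pack / consumption = 40273 / 201 = 200.4 km

200.4 km


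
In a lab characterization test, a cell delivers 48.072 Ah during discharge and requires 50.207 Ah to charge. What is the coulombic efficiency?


Coulombic efficiency = 48.072/50.207 * 100% = 95.75%

95.75%


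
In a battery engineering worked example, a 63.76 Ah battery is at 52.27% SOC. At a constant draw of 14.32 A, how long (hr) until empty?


Step 1: remaining = SOC/100 * C_total = 52.27/100 * 63.76 = 33.327 Ah
Step 2: t = remaining / I = 33.327 / 14.32 = 2.327 hr

2.327 hr


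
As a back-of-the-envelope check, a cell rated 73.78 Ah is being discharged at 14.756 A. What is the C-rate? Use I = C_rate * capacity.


C_rate = I / capacity = 14.756 / 73.78 = 0.2C

0.2C


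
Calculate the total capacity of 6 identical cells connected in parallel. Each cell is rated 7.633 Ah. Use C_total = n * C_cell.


C_total = 6 * 7.633 = 45.798 Ah

45.798 Ah


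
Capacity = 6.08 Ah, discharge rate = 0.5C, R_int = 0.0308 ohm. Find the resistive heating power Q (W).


Step 1: I = C_rate * capacity = 0.5 * 6.08 = 3.04 A
Step 2: Q = I^2 * R = 3.04^2 * 0.0308 = 9.2416 * 0.0308 = 0.2846 W

0.2846 W


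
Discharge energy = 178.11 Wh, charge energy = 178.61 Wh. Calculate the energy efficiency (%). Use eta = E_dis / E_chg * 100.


eta_e = E_dis / E_chg * 100 = 178.11 / 178.61 * 100 = 99.72%

99.72%


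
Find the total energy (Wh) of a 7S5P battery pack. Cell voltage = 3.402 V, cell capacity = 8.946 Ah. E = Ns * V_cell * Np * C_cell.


E = Ns * Vcell * Np * Ccell = 7 * 3.402 * 5 * 8.946 = 1065 Wh

1065 Wh


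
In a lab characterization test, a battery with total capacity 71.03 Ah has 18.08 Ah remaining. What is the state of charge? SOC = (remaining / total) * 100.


SOC = (remaining / total) * 100 = (18.08 / 71.03) * 100 = 25.45%

25.45%


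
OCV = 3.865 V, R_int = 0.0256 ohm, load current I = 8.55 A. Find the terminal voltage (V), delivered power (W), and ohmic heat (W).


Step 1: V_terminal = OCV - I*R = 3.865 - 8.55 * 0.0256 = 3.6461 V
Step 2: P_out = V_terminal * I = 3.6461 * 8.55 = 31.17 W
Step 3: Q = I^2 * R = 8.55^2 * 0.0256 = 1.871 W

V=3.6461 V, P=31.17 W, Q=1.871 W


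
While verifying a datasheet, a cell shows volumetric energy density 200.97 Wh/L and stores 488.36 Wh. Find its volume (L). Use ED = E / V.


V = E / ED = 488.36 / 200.97 = 2.430 L

2.430 L


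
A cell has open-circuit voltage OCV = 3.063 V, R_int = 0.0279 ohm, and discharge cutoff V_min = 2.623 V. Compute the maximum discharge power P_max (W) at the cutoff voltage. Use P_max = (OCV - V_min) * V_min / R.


P_max = (OCV - V_min) * V_min / R = (3.063 - 2.623) * 2.623 / 0.0279 = 0.44 * 2.623 / 0.0279 = 41.37 W

41.37 W


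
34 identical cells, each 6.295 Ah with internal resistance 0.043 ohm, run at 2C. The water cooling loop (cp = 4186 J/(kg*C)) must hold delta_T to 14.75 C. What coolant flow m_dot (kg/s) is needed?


Step 1: I = 2 * 6.295 = 12.59 A
Step 2: Q_cell = I^2 * R = 12.59^2 * 0.043 = 6.8158 W
Step 3: Q_total = 34 * 6.8158 = 231.74 W
Step 4: m_dot = Q_total / (cp * dT) = 231.74 / (4186 * 14.75) = 0.003753 kg/s

0.003753 kg/s


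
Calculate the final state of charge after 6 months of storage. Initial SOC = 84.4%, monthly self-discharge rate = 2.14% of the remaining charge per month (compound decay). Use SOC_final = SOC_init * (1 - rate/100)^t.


decay = (1 - 2.14/100)^6 = 0.87828
SOC_final = 84.4 * 0.87828 = 74.13%

74.13%


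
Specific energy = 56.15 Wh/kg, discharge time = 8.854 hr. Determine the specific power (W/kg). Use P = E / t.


Specific power = 56.15 Wh/kg / 8.854 hr = 6.342 W/kg

6.342 W/kg


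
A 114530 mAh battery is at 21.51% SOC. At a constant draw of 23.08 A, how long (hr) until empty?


Convert: C_total = 114530 mAh = 114.53 Ah
Step 1: remaining = SOC/100 * C_total = 21.51/100 * 114.53 = 24.635 Ah
Step 2: t = remaining / I = 24.635 / 23.08 = 1.067 hr

1.067 hr


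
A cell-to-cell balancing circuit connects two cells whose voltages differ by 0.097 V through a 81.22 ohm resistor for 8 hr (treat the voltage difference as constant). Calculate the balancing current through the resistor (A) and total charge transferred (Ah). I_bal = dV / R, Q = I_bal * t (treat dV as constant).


I_bal = dV / R = 0.097 / 81.22 = 0.0011943 A
Q = I_bal * t = 0.0011943 * 8 = 0.009554 Ah

I=0.0011943 A, Q=0.009554 Ah


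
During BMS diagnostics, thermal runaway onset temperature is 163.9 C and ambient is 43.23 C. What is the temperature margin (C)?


margin = T_onset - T_ambient = 163.9 - 43.23 = 120.67 C

120.67 C


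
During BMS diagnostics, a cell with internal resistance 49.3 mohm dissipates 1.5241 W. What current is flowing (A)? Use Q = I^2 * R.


Convert: R = 49.3 mohm = 0.0493 ohm
I = sqrt(Q / R) = sqrt(1.5241 / 0.0493) = sqrt(30.915) = 5.560 A

5.560 A


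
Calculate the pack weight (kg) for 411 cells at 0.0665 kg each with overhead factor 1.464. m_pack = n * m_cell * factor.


Cell mass sum = 411 * 0.0665 = 27.332 kg
With overhead 1.464: m_pack = 27.332 * 1.464 = 40.01 kg

40.01 kg


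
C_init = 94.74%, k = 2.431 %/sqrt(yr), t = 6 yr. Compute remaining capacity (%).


sqrt(t) = sqrt(6) = 2.4495
C_final = 94.74 - 2.431 * 2.4495 = 88.79%

88.79%


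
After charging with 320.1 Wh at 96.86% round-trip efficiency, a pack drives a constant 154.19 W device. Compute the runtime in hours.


Step 1: E_discharge = eta/100 * E_charge = 96.86/100 * 320.1 = 310.05 Wh
Step 2: t = E_discharge / P = 310.05 / 154.19 = 2.011 hr

2.011 hr


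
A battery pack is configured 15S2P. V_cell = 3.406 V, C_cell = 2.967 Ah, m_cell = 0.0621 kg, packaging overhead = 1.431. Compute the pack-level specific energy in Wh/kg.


Step 1: V_pack = 15 * 3.406 = 51.09 V
Step 2: C_pack = 2 * 2.967 = 5.934 Ah
Step 3: E_pack = V_pack * C_pack = 51.09 * 5.934 = 303.17 Wh
Step 4: m_pack = 15 * 2 * 0.0621 * 1.431 = 2.666 kg
Step 5: ED = E_pack / m_pack = 303.17 / 2.666 = 113.7 Wh/kg

113.7 Wh/kg


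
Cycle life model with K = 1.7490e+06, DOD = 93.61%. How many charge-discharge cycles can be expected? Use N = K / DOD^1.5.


DOD^1.5 = 905.7
N = K / DOD^1.5 = 1.7490e+06 / 905.7 = 1931

1931 cycles


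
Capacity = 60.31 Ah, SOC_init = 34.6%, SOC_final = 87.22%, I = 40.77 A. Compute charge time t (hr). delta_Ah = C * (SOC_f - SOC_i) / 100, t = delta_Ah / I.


Step 1: dSOC = 87.22% - 34.6% = 52.62%
Step 2: delta_Ah = 60.31 * 52.62 / 100 = 31.735 Ah
Step 3: t = 31.735 / 40.77 = 0.7784 hr

0.7784 hr


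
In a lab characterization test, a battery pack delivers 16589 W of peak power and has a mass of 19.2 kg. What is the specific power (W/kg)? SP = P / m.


SP = P / m = 16589 / 19.2 = 864.0 W/kg

864.0 W/kg


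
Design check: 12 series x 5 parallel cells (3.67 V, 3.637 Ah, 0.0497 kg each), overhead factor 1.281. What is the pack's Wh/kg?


Step 1: V_pack = 12 * 3.67 = 44.04 V
Step 2: C_pack = 5 * 3.637 = 18.185 Ah
Step 3: E_pack = V_pack * C_pack = 44.04 * 18.185 = 800.87 Wh
Step 4: m_pack = 12 * 5 * 0.0497 * 1.281 = 3.8199 kg
Step 5: ED = E_pack / m_pack = 800.87 / 3.8199 = 209.7 Wh/kg

209.7 Wh/kg


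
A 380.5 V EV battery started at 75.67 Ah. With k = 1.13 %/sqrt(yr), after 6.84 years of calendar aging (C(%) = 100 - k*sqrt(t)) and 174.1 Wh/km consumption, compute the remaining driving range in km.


Step 1: capacity retention = 100 - 1.13 * sqrt(6.84) = 100 - 1.13 * 2.6153 = 97.045%
Step 2: C_now = 75.67 * 97.045/100 = 73.434 Ah
Step 3: E_pack = V * C_now = 380.5 * 73.434 = 27942 Wh
Step 4: range = E_pack / consumption = 27942 / 174.1 = 160.5 km

160.5 km


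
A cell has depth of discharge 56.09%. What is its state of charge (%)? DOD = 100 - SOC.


SOC = 100 - DOD = 100 - 56.09 = 43.91%

43.91%


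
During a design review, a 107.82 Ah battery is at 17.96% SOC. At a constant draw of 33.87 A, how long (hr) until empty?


Step 1: remaining = SOC/100 * C_total = 17.96/100 * 107.82 = 19.364 Ah
Step 2: t = remaining / I = 19.364 / 33.87 = 0.5717 hr

0.5717 hr


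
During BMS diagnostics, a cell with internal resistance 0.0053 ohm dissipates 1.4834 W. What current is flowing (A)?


I = sqrt(Q / R) = sqrt(1.4834 / 0.0053) = sqrt(279.89) = 16.73 A

16.73 A


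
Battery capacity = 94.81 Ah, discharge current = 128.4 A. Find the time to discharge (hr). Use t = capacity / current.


t = capacity / current = 94.81 / 128.4 = 0.7384 hr

0.7384 hr


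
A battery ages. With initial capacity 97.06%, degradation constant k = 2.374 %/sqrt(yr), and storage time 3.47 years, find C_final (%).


sqrt(t) = sqrt(3.47) = 1.8628
C_final = 97.06 - 2.374 * 1.8628 = 92.64%

92.64%


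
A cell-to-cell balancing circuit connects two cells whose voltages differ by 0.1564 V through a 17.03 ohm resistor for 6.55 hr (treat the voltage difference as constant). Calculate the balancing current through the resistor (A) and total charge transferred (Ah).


First, Ohm's law: I_bal = 0.1564 V / 17.03 ohm = 0.0091838 A
Then Q = I * t = 0.0091838 A * 6.55 hr = 0.06015 Ah

I=0.0091838 A, Q=0.06015 Ah


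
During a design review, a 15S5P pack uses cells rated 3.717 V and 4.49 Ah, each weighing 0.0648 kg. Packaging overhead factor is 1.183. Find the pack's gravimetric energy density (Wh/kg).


Step 1: V_pack = 15 * 3.717 = 55.755 V
Step 2: C_pack = 5 * 4.49 = 22.45 Ah
Step 3: E_pack = V_pack * C_pack = 55.755 * 22.45 = 1251.7 Wh
Step 4: m_pack = 15 * 5 * 0.0648 * 1.183 = 5.7494 kg
Step 5: ED = E_pack / m_pack = 1251.7 / 5.7494 = 217.7 Wh/kg

217.7 Wh/kg


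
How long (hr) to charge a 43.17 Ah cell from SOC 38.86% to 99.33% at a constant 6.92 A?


delta_Ah = 43.17 * (99.33 - 38.86) / 100 = 26.105 Ah
t = delta_Ah / I = 26.105 / 6.92 = 3.772 hr

3.772 hr


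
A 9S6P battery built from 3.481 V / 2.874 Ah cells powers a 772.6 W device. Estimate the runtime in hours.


Step 1: E_pack = Ns * V_cell * Np * C_cell = 9 * 3.481 * 6 * 2.874 = 540.24 Wh
Step 2: t = E_pack / P = 540.24 / 772.6 = 0.6992 hr

0.6992 hr


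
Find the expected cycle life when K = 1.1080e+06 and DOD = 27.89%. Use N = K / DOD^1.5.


Step 1: DOD^1.5 = 27.89^1.5 = 147.29
Step 2: N = 1.1080e+06 / 147.29 = 7523 cycles

7523 cycles


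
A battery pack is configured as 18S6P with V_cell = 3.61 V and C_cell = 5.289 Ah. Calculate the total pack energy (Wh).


E = Ns * Vcell * Np * Ccell = 18 * 3.61 * 6 * 5.289 = 2062 Wh

2062 Wh


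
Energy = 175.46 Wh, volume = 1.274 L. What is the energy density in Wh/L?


ED = E / V = 175.46 / 1.274 = 137.7 Wh/L

137.7 Wh/L


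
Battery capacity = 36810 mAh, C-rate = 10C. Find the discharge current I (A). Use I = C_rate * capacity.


Convert: capacity = 36810 mAh = 36.81 Ah
I = C_rate * capacity = 10 * 36.81 = 368.1 A

368.1 A


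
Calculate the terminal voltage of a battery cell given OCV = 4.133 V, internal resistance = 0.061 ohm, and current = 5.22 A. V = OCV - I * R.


IR drop = 5.22 * 0.061 = 0.31842 V
V = 4.133 - 0.31842 = 3.815 V

3.815 V


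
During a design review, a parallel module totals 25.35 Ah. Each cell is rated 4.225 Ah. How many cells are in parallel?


n = C_total / C_cell = 25.35 / 4.225 = 6

6


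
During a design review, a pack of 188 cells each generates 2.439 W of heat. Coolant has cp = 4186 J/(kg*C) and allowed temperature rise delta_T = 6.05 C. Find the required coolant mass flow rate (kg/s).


Q_total = 188 * 2.439 = 458.53 W
m_dot = Q_total / (cp * dT) = 458.53 / (4186 * 6.05) = 0.01811 kg/s

0.01811 kg/s


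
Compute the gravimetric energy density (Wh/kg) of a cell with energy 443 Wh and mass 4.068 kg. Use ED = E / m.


Specific energy = 443 Wh / 4.068 kg = 108.9 Wh/kg

108.9 Wh/kg


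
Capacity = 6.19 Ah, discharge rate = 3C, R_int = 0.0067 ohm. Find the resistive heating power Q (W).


Step 1: I = C_rate * capacity = 3 * 6.19 = 18.57 A
Step 2: Q = I^2 * R = 18.57^2 * 0.0067 = 344.84 * 0.0067 = 2.310 W

2.310 W


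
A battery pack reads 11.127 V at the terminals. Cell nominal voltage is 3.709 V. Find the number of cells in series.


n = V_pack / V_cell = 11.127 / 3.709 = 3

3


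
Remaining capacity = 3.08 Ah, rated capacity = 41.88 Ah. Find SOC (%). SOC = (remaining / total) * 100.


SOC = (remaining / total) * 100 = (3.08 / 41.88) * 100 = 7.354%

7.354%


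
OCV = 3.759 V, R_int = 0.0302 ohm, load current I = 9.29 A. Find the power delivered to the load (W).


Step 1: V_terminal = OCV - I*R = 3.759 - 9.29 * 0.0302 = 3.4784 V
Step 2: P_out = V_terminal * I = 3.4784 * 9.29 = 32.31 W

32.31 W


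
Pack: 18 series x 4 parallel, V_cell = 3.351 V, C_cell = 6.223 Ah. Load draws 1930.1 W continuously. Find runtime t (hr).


Step 1: E_pack = Ns * V_cell * Np * C_cell = 18 * 3.351 * 4 * 6.223 = 1501.4 Wh
Step 2: t = E_pack / P = 1501.4 / 1930.1 = 0.7779 hr

0.7779 hr


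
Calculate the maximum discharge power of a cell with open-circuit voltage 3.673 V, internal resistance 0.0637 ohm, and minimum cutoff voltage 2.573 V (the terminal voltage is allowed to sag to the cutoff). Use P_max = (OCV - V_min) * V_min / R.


P_max = (OCV - V_min) * V_min / R = (3.673 - 2.573) * 2.573 / 0.0637 = 1.1 * 2.573 / 0.0637 = 44.43 W

44.43 W


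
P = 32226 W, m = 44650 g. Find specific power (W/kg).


Convert: m = 44650 g = 44.65 kg
SP = P / m = 32226 / 44.65 = 721.7 W/kg

721.7 W/kg


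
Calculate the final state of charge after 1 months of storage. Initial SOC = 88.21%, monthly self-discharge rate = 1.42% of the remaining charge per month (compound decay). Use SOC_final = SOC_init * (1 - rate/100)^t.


Monthly retention factor = 1 - 1.42/100 = 0.9858
Over 1 months: factor^1 = 0.9858
SOC_final = 88.21 * 0.9858 = 86.96%

86.96%


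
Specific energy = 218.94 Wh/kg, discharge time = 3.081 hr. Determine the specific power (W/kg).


Specific power = 218.94 Wh/kg / 3.081 hr = 71.06 W/kg

71.06 W/kg


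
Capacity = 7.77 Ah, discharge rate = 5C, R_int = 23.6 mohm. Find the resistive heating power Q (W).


Convert: R = 23.6 mohm = 0.0236 ohm
Step 1: I = C_rate * capacity = 5 * 7.77 = 38.85 A
Step 2: Q = I^2 * R = 38.85^2 * 0.0236 = 1509.3 * 0.0236 = 35.62 W

35.62 W


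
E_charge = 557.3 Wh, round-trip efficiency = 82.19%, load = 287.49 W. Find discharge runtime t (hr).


Step 1: E_discharge = eta/100 * E_charge = 82.19/100 * 557.3 = 458.04 Wh
Step 2: t = E_discharge / P = 458.04 / 287.49 = 1.593 hr

1.593 hr


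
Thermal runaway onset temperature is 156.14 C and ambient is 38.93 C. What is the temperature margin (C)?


Safety margin = 156.14 C - 38.93 C = 117.21 C

117.21 C


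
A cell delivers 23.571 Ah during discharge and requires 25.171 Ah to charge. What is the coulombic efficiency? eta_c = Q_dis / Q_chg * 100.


eta_c = Q_dis / Q_chg * 100 = 23.571 / 25.171 * 100 = 93.64%

93.64%


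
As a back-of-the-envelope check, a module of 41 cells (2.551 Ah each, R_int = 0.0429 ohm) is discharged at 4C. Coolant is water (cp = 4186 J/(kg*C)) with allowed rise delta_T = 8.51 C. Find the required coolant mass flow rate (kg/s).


Step 1: I = 4 * 2.551 = 10.204 A
Step 2: Q_cell = I^2 * R = 10.204^2 * 0.0429 = 4.4668 W
Step 3: Q_total = 41 * 4.4668 = 183.14 W
Step 4: m_dot = Q_total / (cp * dT) = 183.14 / (4186 * 8.51) = 0.005141 kg/s

0.005141 kg/s


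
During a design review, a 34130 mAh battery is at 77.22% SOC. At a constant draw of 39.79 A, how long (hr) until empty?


Convert: C_total = 34130 mAh = 34.13 Ah
Step 1: remaining = SOC/100 * C_total = 77.22/100 * 34.13 = 26.355 Ah
Step 2: t = remaining / I = 26.355 / 39.79 = 0.6624 hr

0.6624 hr


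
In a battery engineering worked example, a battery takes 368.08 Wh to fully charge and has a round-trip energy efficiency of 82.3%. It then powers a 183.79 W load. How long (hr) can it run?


Step 1: E_discharge = eta/100 * E_charge = 82.3/100 * 368.08 = 302.93 Wh
Step 2: t = E_discharge / P = 302.93 / 183.79 = 1.648 hr

1.648 hr


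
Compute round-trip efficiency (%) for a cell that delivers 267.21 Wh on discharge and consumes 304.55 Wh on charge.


Round-trip efficiency = 267.21/304.55 * 100% = 87.74%

87.74%


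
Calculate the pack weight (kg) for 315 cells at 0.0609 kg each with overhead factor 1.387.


Cell mass sum = 315 * 0.0609 = 19.184 kg
With overhead 1.387: m_pack = 19.184 * 1.387 = 26.61 kg

26.61 kg


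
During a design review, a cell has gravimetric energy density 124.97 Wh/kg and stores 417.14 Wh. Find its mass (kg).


m = E / ED = 417.14 / 124.97 = 3.338 kg

3.338 kg


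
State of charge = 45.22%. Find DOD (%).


DOD = 100 - SOC = 100 - 45.22 = 54.78%

54.78%


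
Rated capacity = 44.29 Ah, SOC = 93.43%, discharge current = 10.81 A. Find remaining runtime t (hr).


Step 1: remaining = SOC/100 * C_total = 93.43/100 * 44.29 = 41.38 Ah
Step 2: t = remaining / I = 41.38 / 10.81 = 3.828 hr

3.828 hr


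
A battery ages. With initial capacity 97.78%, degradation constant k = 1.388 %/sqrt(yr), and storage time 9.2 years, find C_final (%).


sqrt(t) = sqrt(9.2) = 3.0332
C_final = 97.78 - 1.388 * 3.0332 = 93.57%

93.57%


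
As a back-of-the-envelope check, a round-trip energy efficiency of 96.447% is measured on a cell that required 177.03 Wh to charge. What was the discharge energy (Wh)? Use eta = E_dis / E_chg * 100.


E_dis = eta/100 * E_chg = 96.447/100 * 177.03 = 170.7 Wh

170.7 Wh


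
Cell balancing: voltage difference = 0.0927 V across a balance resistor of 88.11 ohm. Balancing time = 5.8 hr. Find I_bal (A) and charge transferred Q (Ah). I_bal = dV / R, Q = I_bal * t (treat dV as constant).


I_bal = dV / R = 0.0927 / 88.11 = 0.0010521 A
Q = I_bal * t = 0.0010521 * 5.8 = 0.006102 Ah

I=0.0010521 A, Q=0.006102 Ah


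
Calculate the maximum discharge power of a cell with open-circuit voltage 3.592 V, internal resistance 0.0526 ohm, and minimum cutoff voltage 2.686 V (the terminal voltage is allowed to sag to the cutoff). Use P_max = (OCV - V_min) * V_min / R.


P_max = (OCV - V_min) * V_min / R = (3.592 - 2.686) * 2.686 / 0.0526 = 0.906 * 2.686 / 0.0526 = 46.26 W

46.26 W


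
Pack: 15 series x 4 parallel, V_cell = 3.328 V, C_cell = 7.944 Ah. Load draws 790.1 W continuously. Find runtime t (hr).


Step 1: E_pack = Ns * V_cell * Np * C_cell = 15 * 3.328 * 4 * 7.944 = 1586.3 Wh
Step 2: t = E_pack / P = 1586.3 / 790.1 = 2.008 hr

2.008 hr


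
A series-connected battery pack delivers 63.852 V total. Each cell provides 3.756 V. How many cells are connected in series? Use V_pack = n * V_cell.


Rearranging: n = V_pack / V_cell = 63.852 / 3.756 = 17 cells

17


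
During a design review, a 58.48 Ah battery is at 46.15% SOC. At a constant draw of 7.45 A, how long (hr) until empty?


Step 1: remaining = SOC/100 * C_total = 46.15/100 * 58.48 = 26.989 Ah
Step 2: t = remaining / I = 26.989 / 7.45 = 3.623 hr

3.623 hr


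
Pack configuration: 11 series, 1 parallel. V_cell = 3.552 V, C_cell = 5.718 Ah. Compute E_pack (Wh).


E = Ns * Vcell * Np * Ccell = 11 * 3.552 * 1 * 5.718 = 223.4 Wh

223.4 Wh


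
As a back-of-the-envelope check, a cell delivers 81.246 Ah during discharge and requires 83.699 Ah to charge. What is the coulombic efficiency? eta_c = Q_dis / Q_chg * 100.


Coulombic efficiency = 81.246/83.699 * 100% = 97.07%

97.07%


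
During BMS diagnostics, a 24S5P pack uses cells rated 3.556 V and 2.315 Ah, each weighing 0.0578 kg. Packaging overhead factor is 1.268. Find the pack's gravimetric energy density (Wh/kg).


Step 1: V_pack = 24 * 3.556 = 85.344 V
Step 2: C_pack = 5 * 2.315 = 11.575 Ah
Step 3: E_pack = V_pack * C_pack = 85.344 * 11.575 = 987.86 Wh
Step 4: m_pack = 24 * 5 * 0.0578 * 1.268 = 8.7948 kg
Step 5: ED = E_pack / m_pack = 987.86 / 8.7948 = 112.3 Wh/kg

112.3 Wh/kg


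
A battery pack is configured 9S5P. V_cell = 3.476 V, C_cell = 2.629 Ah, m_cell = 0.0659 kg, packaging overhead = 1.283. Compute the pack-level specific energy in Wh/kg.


Step 1: V_pack = 9 * 3.476 = 31.284 V
Step 2: C_pack = 5 * 2.629 = 13.145 Ah
Step 3: E_pack = V_pack * C_pack = 31.284 * 13.145 = 411.23 Wh
Step 4: m_pack = 9 * 5 * 0.0659 * 1.283 = 3.8047 kg
Step 5: ED = E_pack / m_pack = 411.23 / 3.8047 = 108.1 Wh/kg

108.1 Wh/kg


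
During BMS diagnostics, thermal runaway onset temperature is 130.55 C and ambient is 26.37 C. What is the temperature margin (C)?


Safety margin = 130.55 C - 26.37 C = 104.18 C

104.18 C


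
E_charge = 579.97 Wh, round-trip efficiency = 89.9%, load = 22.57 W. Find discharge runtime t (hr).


Step 1: E_discharge = eta/100 * E_charge = 89.9/100 * 579.97 = 521.39 Wh
Step 2: t = E_discharge / P = 521.39 / 22.57 = 23.10 hr

23.10 hr


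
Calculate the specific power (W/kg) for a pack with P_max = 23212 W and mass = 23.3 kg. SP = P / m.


Specific power = 23212 W / 23.3 kg = 996.2 W/kg

996.2 W/kg


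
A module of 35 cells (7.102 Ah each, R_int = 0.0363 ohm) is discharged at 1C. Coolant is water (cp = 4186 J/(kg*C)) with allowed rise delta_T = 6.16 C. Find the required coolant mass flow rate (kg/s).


Step 1: I = 1 * 7.102 = 7.102 A
Step 2: Q_cell = I^2 * R = 7.102^2 * 0.0363 = 1.8309 W
Step 3: Q_total = 35 * 1.8309 = 64.082 W
Step 4: m_dot = Q_total / (cp * dT) = 64.082 / (4186 * 6.16) = 0.002485 kg/s

0.002485 kg/s


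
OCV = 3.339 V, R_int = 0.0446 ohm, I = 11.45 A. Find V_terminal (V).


IR drop = 11.45 * 0.0446 = 0.51067 V
V = 3.339 - 0.51067 = 2.828 V

2.828 V


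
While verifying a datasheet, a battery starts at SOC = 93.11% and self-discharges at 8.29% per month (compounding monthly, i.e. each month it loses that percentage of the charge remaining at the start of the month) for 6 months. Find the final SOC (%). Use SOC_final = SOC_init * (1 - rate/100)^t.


Monthly retention factor = 1 - 8.29/100 = 0.9171
Over 6 months: factor^6 = 0.59498
SOC_final = 93.11 * 0.59498 = 55.40%

55.40%


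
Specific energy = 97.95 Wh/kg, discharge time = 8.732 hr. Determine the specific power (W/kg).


Specific power = 97.95 Wh/kg / 8.732 hr = 11.22 W/kg

11.22 W/kg


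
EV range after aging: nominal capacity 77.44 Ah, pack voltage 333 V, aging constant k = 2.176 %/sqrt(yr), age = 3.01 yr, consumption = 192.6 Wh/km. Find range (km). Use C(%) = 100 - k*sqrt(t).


Step 1: capacity retention = 100 - 2.176 * sqrt(3.01) = 100 - 2.176 * 1.7349 = 96.225%
Step 2: C_now = 77.44 * 96.225/100 = 74.517 Ah
Step 3: E_pack = V * C_now = 333 * 74.517 = 24814 Wh
Step 4: range = E_pack / consumption = 24814 / 192.6 = 128.8 km

128.8 km


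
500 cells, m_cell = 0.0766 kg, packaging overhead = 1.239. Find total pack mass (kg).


Cell mass sum = 500 * 0.0766 = 38.3 kg
With overhead 1.239: m_pack = 38.3 * 1.239 = 47.45 kg

47.45 kg


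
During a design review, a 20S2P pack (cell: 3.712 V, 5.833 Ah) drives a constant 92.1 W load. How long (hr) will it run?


Step 1: E_pack = Ns * V_cell * Np * C_cell = 20 * 3.712 * 2 * 5.833 = 866.08 Wh
Step 2: t = E_pack / P = 866.08 / 92.1 = 9.404 hr

9.404 hr


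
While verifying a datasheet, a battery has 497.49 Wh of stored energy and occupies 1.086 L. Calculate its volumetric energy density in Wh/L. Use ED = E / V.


Volumetric ED = 497.49 Wh / 1.086 L = 458.1 Wh/L

458.1 Wh/L


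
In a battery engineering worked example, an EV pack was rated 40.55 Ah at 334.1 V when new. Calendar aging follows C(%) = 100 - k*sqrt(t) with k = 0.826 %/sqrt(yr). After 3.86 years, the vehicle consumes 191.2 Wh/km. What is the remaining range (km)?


Step 1: capacity retention = 100 - 0.826 * sqrt(3.86) = 100 - 0.826 * 1.9647 = 98.377%
Step 2: C_now = 40.55 * 98.377/100 = 39.892 Ah
Step 3: E_pack = V * C_now = 334.1 * 39.892 = 13328 Wh
Step 4: range = E_pack / consumption = 13328 / 191.2 = 69.71 km

69.71 km


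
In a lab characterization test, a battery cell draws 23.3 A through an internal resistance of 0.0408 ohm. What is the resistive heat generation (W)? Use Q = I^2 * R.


Q = I^2 * R = 23.3^2 * 0.0408 = 22.15 W

22.15 W


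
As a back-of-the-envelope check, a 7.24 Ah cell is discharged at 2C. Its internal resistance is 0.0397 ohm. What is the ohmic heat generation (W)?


Step 1: I = C_rate * capacity = 2 * 7.24 = 14.48 A
Step 2: Q = I^2 * R = 14.48^2 * 0.0397 = 209.67 * 0.0397 = 8.324 W

8.324 W


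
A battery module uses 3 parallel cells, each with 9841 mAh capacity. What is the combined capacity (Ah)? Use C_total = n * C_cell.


Convert: C_cell = 9841 mAh = 9.841 Ah
C_total = 3 * 9.841 = 29.523 Ah

29.523 Ah


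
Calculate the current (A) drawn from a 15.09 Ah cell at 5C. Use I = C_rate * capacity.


I = C_rate * capacity = 5 * 15.09 = 75.45 A

75.45 A


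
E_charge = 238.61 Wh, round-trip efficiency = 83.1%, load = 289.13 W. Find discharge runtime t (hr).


Step 1: E_discharge = eta/100 * E_charge = 83.1/100 * 238.61 = 198.28 Wh
Step 2: t = E_discharge / P = 198.28 / 289.13 = 0.6858 hr

0.6858 hr


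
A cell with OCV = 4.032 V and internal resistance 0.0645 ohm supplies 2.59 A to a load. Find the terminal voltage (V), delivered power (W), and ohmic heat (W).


Step 1: V_terminal = OCV - I*R = 4.032 - 2.59 * 0.0645 = 3.8649 V
Step 2: P_out = V_terminal * I = 3.8649 * 2.59 = 10.01 W
Step 3: Q = I^2 * R = 2.59^2 * 0.0645 = 0.4327 W

V=3.8649 V, P=10.01 W, Q=0.4327 W


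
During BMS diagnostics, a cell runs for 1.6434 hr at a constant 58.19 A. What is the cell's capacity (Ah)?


C = I * t = 58.19 * 1.6434 = 95.63 Ah

95.63 Ah


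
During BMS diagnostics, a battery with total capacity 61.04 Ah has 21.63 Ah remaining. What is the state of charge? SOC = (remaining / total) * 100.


SOC = (remaining / total) * 100 = (21.63 / 61.04) * 100 = 35.44%

35.44%


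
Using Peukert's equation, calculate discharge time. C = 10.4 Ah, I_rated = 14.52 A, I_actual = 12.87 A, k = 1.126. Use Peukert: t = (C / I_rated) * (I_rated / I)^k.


t_rated = C / I_rated = 10.4 / 14.52 = 0.71625 hr
(I_rated/I)^k = (1.1282)^1.126 = 1.1455
t = t_rated * (I_rated/I)^k = 0.71625 * 1.1455 = 0.8205 hr

0.8205 hr


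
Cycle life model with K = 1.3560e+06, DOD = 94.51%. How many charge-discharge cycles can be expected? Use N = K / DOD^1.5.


DOD^1.5 = 918.79
N = K / DOD^1.5 = 1.3560e+06 / 918.79 = 1476

1476 cycles


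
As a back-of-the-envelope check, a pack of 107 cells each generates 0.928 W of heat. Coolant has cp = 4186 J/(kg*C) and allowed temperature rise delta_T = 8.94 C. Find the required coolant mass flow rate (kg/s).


Q_total = 107 * 0.928 = 99.296 W
m_dot = Q_total / (cp * dT) = 99.296 / (4186 * 8.94) = 0.002653 kg/s

0.002653 kg/s


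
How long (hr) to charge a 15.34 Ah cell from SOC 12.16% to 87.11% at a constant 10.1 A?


delta_Ah = 15.34 * (87.11 - 12.16) / 100 = 11.497 Ah
t = delta_Ah / I = 11.497 / 10.1 = 1.138 hr

1.138 hr


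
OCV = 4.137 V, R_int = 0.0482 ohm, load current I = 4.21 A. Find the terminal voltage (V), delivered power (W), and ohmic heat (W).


Step 1: V_terminal = OCV - I*R = 4.137 - 4.21 * 0.0482 = 3.9341 V
Step 2: P_out = V_terminal * I = 3.9341 * 4.21 = 16.56 W
Step 3: Q = I^2 * R = 4.21^2 * 0.0482 = 0.8543 W

V=3.9341 V, P=16.56 W, Q=0.8543 W


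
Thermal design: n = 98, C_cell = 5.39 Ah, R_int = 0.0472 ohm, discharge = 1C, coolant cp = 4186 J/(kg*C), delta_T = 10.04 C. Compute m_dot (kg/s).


Step 1: I = 1 * 5.39 = 5.39 A
Step 2: Q_cell = I^2 * R = 5.39^2 * 0.0472 = 1.3713 W
Step 3: Q_total = 98 * 1.3713 = 134.39 W
Step 4: m_dot = Q_total / (cp * dT) = 134.39 / (4186 * 10.04) = 0.003198 kg/s

0.003198 kg/s


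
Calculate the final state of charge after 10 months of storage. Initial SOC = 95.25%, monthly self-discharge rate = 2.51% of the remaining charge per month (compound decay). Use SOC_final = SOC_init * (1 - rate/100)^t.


decay = (1 - 2.51/100)^10 = 0.77553
SOC_final = 95.25 * 0.77553 = 73.87%

73.87%


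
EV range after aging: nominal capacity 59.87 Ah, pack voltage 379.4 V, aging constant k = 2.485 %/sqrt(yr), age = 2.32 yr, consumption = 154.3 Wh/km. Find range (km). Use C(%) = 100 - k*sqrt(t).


Step 1: capacity retention = 100 - 2.485 * sqrt(2.32) = 100 - 2.485 * 1.5232 = 96.215%
Step 2: C_now = 59.87 * 96.215/100 = 57.604 Ah
Step 3: E_pack = V * C_now = 379.4 * 57.604 = 21855 Wh
Step 4: range = E_pack / consumption = 21855 / 154.3 = 141.6 km

141.6 km


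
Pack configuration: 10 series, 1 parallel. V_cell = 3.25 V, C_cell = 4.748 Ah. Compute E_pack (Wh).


E = Ns * Vcell * Np * Ccell = 10 * 3.25 * 1 * 4.748 = 154.3 Wh

154.3 Wh


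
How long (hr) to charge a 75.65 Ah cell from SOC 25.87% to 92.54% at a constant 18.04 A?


Step 1: dSOC = 92.54% - 25.87% = 66.67%
Step 2: delta_Ah = 75.65 * 66.67 / 100 = 50.436 Ah
Step 3: t = 50.436 / 18.04 = 2.796 hr

2.796 hr


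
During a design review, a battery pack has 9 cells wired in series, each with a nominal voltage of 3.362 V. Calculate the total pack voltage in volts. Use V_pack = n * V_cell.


Series voltages add: 9 * 3.362 V = 30.258 V

30.258 V


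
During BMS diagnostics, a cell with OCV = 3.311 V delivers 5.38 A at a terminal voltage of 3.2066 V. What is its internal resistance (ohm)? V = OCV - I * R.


R = (OCV - V) / I = (3.311 - 3.2066) / 5.38 = 0.01941 ohm

0.01941 ohm


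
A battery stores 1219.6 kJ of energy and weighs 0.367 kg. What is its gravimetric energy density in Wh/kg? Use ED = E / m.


Convert: E = 1219.6 kJ = 338.78 Wh
ED = E / m = 338.78 / 0.367 = 923.1 Wh/kg

923.1 Wh/kg


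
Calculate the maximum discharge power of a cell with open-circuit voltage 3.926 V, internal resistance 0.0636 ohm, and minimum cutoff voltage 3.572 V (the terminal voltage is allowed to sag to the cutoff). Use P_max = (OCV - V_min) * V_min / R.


dV = OCV - V_min = 0.354 V (so I_max = dV / R)
P_max = dV * V_min / R = 0.354 * 3.572 / 0.0636 = 19.88 W

19.88 W


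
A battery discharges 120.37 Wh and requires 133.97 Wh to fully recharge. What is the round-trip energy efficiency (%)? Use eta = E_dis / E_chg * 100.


Round-trip efficiency = 120.37/133.97 * 100% = 89.85%

89.85%


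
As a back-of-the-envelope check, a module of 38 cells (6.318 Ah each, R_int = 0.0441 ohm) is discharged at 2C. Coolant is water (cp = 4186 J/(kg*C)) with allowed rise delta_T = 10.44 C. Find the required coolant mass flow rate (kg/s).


Step 1: I = 2 * 6.318 = 12.636 A
Step 2: Q_cell = I^2 * R = 12.636^2 * 0.0441 = 7.0414 W
Step 3: Q_total = 38 * 7.0414 = 267.57 W
Step 4: m_dot = Q_total / (cp * dT) = 267.57 / (4186 * 10.44) = 0.006123 kg/s

0.006123 kg/s


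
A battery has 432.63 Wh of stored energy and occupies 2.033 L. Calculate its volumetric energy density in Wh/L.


Volumetric ED = 432.63 Wh / 2.033 L = 212.8 Wh/L

212.8 Wh/L


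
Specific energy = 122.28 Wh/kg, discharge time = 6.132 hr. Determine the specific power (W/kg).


Specific power = 122.28 Wh/kg / 6.132 hr = 19.94 W/kg

19.94 W/kg


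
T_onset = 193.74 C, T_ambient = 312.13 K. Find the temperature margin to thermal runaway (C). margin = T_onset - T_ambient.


Convert: T_ambient = 312.13 K = 38.98 C
margin = 193.74 - 38.98 = 154.76 C

154.76 C


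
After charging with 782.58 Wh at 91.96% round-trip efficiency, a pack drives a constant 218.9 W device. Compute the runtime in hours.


Step 1: E_discharge = eta/100 * E_charge = 91.96/100 * 782.58 = 719.66 Wh
Step 2: t = E_discharge / P = 719.66 / 218.9 = 3.288 hr

3.288 hr


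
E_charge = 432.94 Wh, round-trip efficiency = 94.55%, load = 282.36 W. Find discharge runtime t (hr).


Step 1: E_discharge = eta/100 * E_charge = 94.55/100 * 432.94 = 409.34 Wh
Step 2: t = E_discharge / P = 409.34 / 282.36 = 1.450 hr

1.450 hr


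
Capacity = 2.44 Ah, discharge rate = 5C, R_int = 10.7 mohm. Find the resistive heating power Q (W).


Convert: R = 10.7 mohm = 0.0107 ohm
Step 1: I = C_rate * capacity = 5 * 2.44 = 12.2 A
Step 2: Q = I^2 * R = 12.2^2 * 0.0107 = 148.84 * 0.0107 = 1.593 W

1.593 W
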